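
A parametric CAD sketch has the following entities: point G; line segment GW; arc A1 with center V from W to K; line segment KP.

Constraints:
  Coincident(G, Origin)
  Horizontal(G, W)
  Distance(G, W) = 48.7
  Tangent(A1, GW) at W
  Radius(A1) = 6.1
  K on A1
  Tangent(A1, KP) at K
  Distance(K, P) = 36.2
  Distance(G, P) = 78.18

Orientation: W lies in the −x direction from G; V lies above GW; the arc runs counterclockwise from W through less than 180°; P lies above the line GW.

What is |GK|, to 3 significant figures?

45.4

Checks: |VK| = 6.100 ✓; ∠(VK, KP) = 90.00° ✓; |KP| = 36.20 ✓; |GP| = 78.18 ✓.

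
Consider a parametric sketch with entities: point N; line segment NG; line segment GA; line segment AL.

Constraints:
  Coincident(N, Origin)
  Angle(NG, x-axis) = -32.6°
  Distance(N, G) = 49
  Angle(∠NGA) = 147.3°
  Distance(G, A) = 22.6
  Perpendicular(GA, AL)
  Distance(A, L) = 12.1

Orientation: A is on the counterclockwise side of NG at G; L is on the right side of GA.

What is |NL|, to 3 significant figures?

74.6

∠NGA = 147.3°, so GA runs at -32.6° + (180° − 147.3°) = 0.100° from the x-axis; with |GA| = 22.6, A = G + 22.6·(cos 0.100°, sin 0.100°) = (63.9, -26.4). The perpendicularity gives AL at right angles to GA; with |AL| = 12.1 on the right of GA, L = A + 12.1·(0.00175, -1.00) = (63.9, -38.5). Then |NL| = |L − N| = 74.6.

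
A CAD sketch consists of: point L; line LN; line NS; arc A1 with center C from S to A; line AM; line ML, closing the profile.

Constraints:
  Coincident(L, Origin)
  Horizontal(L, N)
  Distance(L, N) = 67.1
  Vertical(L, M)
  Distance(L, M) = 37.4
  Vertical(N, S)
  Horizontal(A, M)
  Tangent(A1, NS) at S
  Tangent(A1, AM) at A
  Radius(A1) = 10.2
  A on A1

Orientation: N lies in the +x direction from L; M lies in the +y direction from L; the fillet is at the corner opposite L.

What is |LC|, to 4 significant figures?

63.07

L is at the origin; LN is horizontal with |LN| = 67.1 and N on the +x side, so N = (67.10, 0.000). L and M share the same x with |LM| = 37.4 and M on the +y side, so M = (0.000, 37.40). The virtual corner opposite L is at (67.10, 37.40). Since A1 is tangent to NS there, CS ⟂ NS and A1 meets AM tangentially, so CA is at right angles to AM, with radius 10.2, so the center C sits 10.2 in from both sides at C = (56.90, 27.20). Then |LC| = |C − L| = 63.07.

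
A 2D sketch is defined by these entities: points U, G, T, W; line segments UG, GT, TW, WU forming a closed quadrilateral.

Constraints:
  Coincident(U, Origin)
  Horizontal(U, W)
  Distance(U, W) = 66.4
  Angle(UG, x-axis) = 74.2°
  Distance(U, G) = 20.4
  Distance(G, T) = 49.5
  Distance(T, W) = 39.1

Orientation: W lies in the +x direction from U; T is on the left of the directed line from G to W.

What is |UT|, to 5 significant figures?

63.579

Checks: |GT| = 49.50 ✓; |TW| = 39.10 ✓.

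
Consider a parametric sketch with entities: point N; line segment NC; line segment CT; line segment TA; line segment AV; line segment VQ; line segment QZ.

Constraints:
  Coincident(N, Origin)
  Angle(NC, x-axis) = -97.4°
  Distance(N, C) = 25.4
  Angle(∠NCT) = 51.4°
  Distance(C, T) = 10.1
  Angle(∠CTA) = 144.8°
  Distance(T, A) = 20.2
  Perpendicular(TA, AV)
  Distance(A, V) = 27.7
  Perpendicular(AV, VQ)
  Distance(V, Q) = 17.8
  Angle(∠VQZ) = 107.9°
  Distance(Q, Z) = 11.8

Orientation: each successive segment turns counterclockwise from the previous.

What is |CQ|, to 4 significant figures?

24.33

N is at the origin; NC runs at -97.4° with length 25.4, so C = (-3.271, -25.19). ∠NCT = 51.4° gives CT at 31.20° from the x-axis; with |CT| = 10.1, T = (5.368, -19.96). ∠CTA = 144.8° gives TA at 66.40° from the x-axis; with |TA| = 20.2, A = (13.45, -1.446). The perpendicularity gives AV at right angles to TA, so AV runs at 156.4°; with |AV| = 27.7, V = (-11.93, 9.644). AV is perpendicular to VQ, so VQ runs at -113.6°; with |VQ| = 17.8, Q = (-19.05, -6.667). Then |CQ| = |Q − C| = 24.33.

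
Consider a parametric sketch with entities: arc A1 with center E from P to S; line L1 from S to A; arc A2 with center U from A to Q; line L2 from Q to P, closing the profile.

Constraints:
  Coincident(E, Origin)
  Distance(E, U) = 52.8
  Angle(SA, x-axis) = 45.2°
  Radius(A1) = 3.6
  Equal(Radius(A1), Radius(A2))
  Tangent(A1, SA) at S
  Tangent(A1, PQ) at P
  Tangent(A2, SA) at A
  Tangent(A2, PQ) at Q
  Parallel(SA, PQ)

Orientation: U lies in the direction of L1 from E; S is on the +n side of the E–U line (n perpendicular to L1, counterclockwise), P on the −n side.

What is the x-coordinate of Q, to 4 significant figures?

39.76

The slot axis is L1's direction at 45.2°, so u = (cos 45.2°, sin 45.2°) = (0.7046, 0.7096) and n = (−sin 45.2°, cos 45.2°) = (-0.7096, 0.7046). E is at the origin and U lies 52.8 along u from E, so U = 52.8·u = (37.20, 37.47). Tangency of A1 to both parallel lines with radius 3.6 puts S and P at E ± 3.6·n: S = (-2.554, 2.537), P = (2.554, -2.537). Equal radii place A and Q the same way about U: A = U + 3.6·n = (34.65, 40.00), Q = U − 3.6·n = (39.76, 34.93). So Q.x = 39.76.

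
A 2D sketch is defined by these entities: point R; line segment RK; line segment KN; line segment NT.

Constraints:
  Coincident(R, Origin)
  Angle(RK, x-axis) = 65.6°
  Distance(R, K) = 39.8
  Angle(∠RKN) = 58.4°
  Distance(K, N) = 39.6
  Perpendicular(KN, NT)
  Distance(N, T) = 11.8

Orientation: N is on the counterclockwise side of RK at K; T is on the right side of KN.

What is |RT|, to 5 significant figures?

49.394

∠RKN = 58.4°, so KN runs at 65.6° + (180° − 58.4°) = 187.20° from the x-axis; with |KN| = 39.6, N = K + 39.6·(cos 187.20°, sin 187.20°) = (-22.846, 31.282). KN is perpendicular to NT; with |NT| = 11.8 on the right of KN, T = N + 11.8·(-0.12533, 0.99211) = (-24.325, 42.989). Then |RT| = |T − R| = 49.394.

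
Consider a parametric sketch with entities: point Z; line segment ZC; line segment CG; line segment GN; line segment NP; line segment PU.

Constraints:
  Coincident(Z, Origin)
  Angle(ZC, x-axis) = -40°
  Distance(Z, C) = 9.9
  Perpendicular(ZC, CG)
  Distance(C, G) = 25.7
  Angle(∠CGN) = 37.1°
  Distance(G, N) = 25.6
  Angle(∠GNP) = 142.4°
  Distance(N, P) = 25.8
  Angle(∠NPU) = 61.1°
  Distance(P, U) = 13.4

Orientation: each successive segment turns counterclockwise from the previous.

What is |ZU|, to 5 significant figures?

15.320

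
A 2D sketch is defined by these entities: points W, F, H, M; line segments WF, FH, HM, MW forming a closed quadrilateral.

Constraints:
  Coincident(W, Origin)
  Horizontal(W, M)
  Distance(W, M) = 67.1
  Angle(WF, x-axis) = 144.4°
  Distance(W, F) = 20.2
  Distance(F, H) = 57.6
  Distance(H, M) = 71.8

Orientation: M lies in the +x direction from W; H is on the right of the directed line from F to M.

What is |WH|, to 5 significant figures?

41.241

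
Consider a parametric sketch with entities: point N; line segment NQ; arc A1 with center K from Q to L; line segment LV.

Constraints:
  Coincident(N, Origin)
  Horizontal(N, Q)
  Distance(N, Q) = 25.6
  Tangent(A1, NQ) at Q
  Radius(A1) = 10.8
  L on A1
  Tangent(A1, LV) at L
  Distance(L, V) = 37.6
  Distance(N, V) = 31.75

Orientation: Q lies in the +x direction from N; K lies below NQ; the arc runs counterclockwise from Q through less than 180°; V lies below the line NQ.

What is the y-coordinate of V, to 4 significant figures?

-30.71

Checks: |KL| = 10.80 ✓; ∠(KL, LV) = 90.00° ✓; |LV| = 37.60 ✓; |NV| = 31.75 ✓.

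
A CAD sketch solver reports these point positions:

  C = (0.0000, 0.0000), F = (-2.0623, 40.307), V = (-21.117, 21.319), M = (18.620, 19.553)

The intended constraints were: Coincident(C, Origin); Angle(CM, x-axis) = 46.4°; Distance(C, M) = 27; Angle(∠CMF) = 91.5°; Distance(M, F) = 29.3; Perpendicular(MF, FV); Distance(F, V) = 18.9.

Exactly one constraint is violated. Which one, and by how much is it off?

Distance(F, V) = 18.9 — off by 8.00.

C = (0.00, 0.00) ✓; CM at 46.40° ✓; |CM| = 27.00 ✓; ∠CMF = 91.50° ✓; |MF| = 29.30 ✓; ∠(MF, FV) = 90.00° ✓; |FV| = 26.90 ✗.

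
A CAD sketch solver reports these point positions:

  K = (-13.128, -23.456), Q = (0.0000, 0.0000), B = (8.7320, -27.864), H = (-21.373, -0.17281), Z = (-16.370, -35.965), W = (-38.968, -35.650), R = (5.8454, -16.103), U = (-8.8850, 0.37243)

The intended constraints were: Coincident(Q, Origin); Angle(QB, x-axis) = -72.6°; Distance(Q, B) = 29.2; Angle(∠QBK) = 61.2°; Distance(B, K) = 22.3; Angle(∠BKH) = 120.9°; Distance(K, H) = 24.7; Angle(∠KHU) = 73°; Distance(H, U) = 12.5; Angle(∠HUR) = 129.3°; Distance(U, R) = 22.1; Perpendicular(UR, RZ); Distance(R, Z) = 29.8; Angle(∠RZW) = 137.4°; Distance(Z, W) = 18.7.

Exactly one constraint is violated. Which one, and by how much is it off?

Distance(Z, W) = 18.7 — off by 3.90.

Q = (0.00, 0.00) ✓; QB at -72.60° ✓; |QB| = 29.20 ✓; ∠QBK = 61.20° ✓; |BK| = 22.30 ✓; ∠BKH = 120.9° ✓; |KH| = 24.70 ✓; ∠KHU = 73.00° ✓; |HU| = 12.50 ✓; ∠HUR = 129.3° ✓; |UR| = 22.10 ✓; ∠(UR, RZ) = 90.00° ✓; |RZ| = 29.80 ✓; ∠RZW = 137.4° ✓; |ZW| = 22.60 ✗.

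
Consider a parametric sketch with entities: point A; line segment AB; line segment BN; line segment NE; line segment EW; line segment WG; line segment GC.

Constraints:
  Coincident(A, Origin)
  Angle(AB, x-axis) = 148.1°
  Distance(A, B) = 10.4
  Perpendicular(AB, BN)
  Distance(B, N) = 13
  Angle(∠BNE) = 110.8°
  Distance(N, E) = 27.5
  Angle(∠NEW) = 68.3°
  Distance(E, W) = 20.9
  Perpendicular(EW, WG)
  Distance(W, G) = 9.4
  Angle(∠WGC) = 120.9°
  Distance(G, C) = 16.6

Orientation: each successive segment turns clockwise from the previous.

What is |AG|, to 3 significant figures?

5.93

A is at the origin; AB runs at 148.1° with length 10.4, so B = (-8.83, 5.50). The perpendicularity gives BN at right angles to AB, so BN runs at 58.1°; with |BN| = 13.0, N = (-1.96, 16.5). ∠BNE = 110.8° gives NE at -11.1° from the x-axis; with |NE| = 27.5, E = (25.0, 11.2). ∠NEW = 68.3° gives EW at -123° from the x-axis; with |EW| = 20.9, W = (13.7, -6.33). The perpendicularity gives WG at right angles to EW, so WG runs at 147°; with |WG| = 9.4, G = (5.80, -1.24). Then |AG| = |G − A| = 5.93.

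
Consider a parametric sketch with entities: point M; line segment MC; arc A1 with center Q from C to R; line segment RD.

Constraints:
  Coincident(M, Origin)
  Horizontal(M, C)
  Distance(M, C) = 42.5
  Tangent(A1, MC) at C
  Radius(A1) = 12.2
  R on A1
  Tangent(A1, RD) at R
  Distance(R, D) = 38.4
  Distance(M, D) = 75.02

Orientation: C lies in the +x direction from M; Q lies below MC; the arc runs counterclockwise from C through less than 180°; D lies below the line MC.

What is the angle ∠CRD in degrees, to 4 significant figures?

116.6°

M is at the origin; MC is horizontal with |MC| = 42.5 and C on the +x side, so C = (42.50, 0.000). The tangent condition forces QC to be normal to MC, so Q = C + (0, -12.2) = (42.50, -12.20). Since QR ⟂ RD (tangency), |QD| = √(12.2² + 38.4²) = 40.29 regardless of where R sits on A1. So D lies on both circle(M, 75.02) and circle(Q, 40.29); the below-MC intersection is D = (55.68, -50.27). R is the foot of the tangent from D: R = (32.72, -19.49).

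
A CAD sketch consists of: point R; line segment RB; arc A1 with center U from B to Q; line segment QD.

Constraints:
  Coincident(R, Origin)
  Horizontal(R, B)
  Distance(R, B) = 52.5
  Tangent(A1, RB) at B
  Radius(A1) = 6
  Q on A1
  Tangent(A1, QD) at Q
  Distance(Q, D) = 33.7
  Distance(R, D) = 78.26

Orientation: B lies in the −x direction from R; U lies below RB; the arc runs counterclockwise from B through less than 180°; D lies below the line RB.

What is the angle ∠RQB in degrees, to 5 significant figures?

31.091°

Checks: |RB| = 52.50 ✓; |UQ| = 6.000 ✓; ∠(UQ, QD) = 90.00° ✓; |QD| = 33.70 ✓; |RD| = 78.26 ✓.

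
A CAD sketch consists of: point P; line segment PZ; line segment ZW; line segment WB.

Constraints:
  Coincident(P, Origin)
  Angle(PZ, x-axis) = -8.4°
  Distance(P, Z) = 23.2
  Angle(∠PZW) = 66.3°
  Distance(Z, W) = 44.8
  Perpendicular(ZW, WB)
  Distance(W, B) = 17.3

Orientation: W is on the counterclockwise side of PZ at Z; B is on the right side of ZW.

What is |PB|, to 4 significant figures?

52.38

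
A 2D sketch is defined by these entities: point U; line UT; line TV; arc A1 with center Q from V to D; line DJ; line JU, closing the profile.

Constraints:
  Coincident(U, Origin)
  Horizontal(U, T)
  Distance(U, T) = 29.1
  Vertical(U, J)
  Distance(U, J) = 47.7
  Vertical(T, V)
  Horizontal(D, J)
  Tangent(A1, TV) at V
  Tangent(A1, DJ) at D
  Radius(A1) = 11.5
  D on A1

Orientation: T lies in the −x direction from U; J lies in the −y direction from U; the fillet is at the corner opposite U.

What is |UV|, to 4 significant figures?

46.45

U is at the origin; U and T share the same y with |UT| = 29.1 and T on the −x side, so T = (-29.10, 0.000). UJ is vertical with |UJ| = 47.7 and J on the −y side, so J = (0.000, -47.70). The virtual corner opposite U is at (-29.10, -47.70). Since A1 is tangent to TV there, QV ⟂ TV and tangency of A1 to DJ means the radius QD is perpendicular to DJ, with radius 11.5, so the center Q sits 11.5 in from both sides at Q = (-17.60, -36.20). That places the tangent points at V = (-29.10, -36.20) on TV and D = (-17.60, -47.70) on DJ. Then |UV| = |V − U| = 46.45.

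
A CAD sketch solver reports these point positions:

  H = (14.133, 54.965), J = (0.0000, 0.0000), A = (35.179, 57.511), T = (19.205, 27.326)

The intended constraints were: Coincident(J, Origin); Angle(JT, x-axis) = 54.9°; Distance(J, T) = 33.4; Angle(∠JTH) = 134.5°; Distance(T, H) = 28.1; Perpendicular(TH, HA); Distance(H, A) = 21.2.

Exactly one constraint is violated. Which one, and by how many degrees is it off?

Perpendicular(TH, HA) — off by 3.50°.

J = (0.00, 0.00) ✓; JT at 54.90° ✓; |JT| = 33.40 ✓; ∠JTH = 134.5° ✓; |TH| = 28.10 ✓; ∠(TH, HA) = 93.50° ✗; |HA| = 21.20 ✓.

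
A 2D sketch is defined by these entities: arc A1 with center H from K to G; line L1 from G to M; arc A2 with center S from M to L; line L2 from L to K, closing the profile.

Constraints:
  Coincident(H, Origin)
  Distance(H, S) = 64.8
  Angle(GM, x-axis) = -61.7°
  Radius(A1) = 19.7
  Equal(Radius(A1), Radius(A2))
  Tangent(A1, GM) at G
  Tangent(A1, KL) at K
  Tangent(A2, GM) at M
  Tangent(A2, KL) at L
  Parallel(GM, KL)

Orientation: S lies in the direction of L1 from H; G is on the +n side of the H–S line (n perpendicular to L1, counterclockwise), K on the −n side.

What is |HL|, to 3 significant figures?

67.7

The slot axis is L1's direction at -61.7°, so u = (cos -61.7°, sin -61.7°) = (0.474, -0.880) and n = (−sin -61.7°, cos -61.7°) = (0.880, 0.474). H is at the origin and S lies 64.8 along u from H, so S = 64.8·u = (30.7, -57.1). Tangency of A1 to both parallel lines with radius 19.7 puts G and K at H ± 19.7·n: G = (17.3, 9.34), K = (-17.3, -9.34). Equal radii place M and L the same way about S: M = S + 19.7·n = (48.1, -47.7), L = S − 19.7·n = (13.4, -66.4). Then |HL| = |L − H| = 67.7.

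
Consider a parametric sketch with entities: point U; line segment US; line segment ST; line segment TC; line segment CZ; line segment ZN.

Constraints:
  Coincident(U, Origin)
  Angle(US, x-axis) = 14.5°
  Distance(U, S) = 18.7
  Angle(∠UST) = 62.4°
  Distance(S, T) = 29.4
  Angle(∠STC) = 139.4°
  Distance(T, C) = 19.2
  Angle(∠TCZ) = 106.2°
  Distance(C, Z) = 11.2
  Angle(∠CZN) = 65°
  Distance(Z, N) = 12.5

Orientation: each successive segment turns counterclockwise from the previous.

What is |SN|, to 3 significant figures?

33.9

U is at the origin; US runs at 14.5° with length 18.7, so S = (18.1, 4.68). ∠UST = 62.4° gives ST at 132° from the x-axis; with |ST| = 29.4, T = (-1.61, 26.5). ∠STC = 139.4° gives TC at 173° from the x-axis; with |TC| = 19.2, C = (-20.7, 28.9). ∠TCZ = 106.2° gives CZ at -113° from the x-axis; with |CZ| = 11.2, Z = (-25.1, 18.7). ∠CZN = 65.0° gives ZN at 1.50° from the x-axis; with |ZN| = 12.5, N = (-12.6, 19.0). Then |SN| = |N − S| = 33.9.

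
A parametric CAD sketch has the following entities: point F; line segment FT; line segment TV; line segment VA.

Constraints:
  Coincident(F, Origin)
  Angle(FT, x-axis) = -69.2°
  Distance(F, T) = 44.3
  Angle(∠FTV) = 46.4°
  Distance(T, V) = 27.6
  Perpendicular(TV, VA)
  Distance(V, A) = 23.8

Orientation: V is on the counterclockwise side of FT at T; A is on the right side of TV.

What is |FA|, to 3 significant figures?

56.0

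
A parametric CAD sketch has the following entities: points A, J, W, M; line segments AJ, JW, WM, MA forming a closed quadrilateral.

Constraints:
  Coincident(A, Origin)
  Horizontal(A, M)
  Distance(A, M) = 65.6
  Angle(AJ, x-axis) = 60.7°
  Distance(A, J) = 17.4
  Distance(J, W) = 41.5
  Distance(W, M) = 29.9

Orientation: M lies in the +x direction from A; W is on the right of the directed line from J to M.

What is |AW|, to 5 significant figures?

40.973

A is at the origin; A and M share the same y with |AM| = 65.6 and M in +x, so M = (65.6, 0). AJ runs at 60.7° with |AJ| = 17.4, so J = (8.5153, 15.174). W is determined by |JW| = 41.5 and |WM| = 29.9 together: it lies at the intersection of circle(J, 41.5) and circle(M, 29.9). With |JM| = 59.067, the foot of the radical line on JM is 36.545 from J and the perpendicular offset is √(41.5² − 36.545²) = 19.666. Taking the right-of-JM solution: W = (38.781, -13.220).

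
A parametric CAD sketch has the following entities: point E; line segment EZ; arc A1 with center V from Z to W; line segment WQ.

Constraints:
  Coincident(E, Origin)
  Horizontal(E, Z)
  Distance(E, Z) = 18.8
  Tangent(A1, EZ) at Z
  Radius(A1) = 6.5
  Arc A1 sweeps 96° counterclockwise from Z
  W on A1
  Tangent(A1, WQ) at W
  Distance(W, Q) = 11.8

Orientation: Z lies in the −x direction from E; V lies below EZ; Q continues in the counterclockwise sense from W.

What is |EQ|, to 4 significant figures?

30.58

E is at the origin; E and Z share the same y with |EZ| = 18.8 and Z on the −x side, so Z = (-18.80, 0.000). A1 meets EZ tangentially, so VZ is at right angles to EZ, so V = Z + (0, -6.5) = (-18.80, -6.500). On A1, Z sits at bearing 90° from V; a 96° counterclockwise sweep puts W at bearing 186°, so W = V + 6.5·(cos 186°, sin 186°) = (-25.26, -7.179). Since A1 is tangent to WQ there, VW ⟂ WQ, so WQ runs along (−sin 186°, cos 186°); with |WQ| = 11.8, Q = (-24.03, -18.91). Then |EQ| = |Q − E| = 30.58.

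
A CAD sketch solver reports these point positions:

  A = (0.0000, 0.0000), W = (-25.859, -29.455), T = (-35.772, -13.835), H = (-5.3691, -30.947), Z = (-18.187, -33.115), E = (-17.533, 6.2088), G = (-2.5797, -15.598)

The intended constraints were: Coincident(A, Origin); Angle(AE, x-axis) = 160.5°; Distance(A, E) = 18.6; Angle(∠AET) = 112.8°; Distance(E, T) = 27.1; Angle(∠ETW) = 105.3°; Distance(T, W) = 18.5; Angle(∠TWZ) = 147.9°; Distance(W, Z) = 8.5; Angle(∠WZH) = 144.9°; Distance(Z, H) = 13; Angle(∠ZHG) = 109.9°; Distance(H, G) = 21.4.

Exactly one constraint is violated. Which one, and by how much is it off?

Distance(H, G) = 21.4 — off by 5.80.

A = (0.00, 0.00) ✓; AE at 160.5° ✓; |AE| = 18.60 ✓; ∠AET = 112.8° ✓; |ET| = 27.10 ✓; ∠ETW = 105.3° ✓; |TW| = 18.50 ✓; ∠TWZ = 147.9° ✓; |WZ| = 8.500 ✓; ∠WZH = 144.9° ✓; |ZH| = 13.00 ✓; ∠ZHG = 109.9° ✓; |HG| = 15.60 ✗.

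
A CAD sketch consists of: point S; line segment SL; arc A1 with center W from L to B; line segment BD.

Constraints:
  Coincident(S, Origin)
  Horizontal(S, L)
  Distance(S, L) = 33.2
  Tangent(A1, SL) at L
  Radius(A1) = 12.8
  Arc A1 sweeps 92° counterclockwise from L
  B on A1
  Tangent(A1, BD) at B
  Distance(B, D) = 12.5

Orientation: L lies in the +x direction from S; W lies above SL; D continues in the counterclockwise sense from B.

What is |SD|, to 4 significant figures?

52.32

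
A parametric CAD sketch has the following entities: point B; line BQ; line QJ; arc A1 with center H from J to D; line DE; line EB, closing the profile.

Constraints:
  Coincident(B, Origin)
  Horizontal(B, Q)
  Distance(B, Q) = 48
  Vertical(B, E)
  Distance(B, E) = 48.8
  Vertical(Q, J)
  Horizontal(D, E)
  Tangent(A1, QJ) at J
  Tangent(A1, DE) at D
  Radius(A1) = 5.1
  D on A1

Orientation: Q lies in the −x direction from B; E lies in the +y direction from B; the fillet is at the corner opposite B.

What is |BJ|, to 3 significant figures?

64.9

The virtual corner opposite B is at (-48.0, 48.8). A1 meets QJ tangentially, so HJ is at right angles to QJ and A1 meets DE tangentially, so HD is at right angles to DE, with radius 5.1, so the center H sits 5.1 in from both sides at H = (-42.9, 43.7). That places the tangent points at J = (-48.0, 43.7) on QJ and D = (-42.9, 48.8) on DE. Then |BJ| = |J − B| = 64.9.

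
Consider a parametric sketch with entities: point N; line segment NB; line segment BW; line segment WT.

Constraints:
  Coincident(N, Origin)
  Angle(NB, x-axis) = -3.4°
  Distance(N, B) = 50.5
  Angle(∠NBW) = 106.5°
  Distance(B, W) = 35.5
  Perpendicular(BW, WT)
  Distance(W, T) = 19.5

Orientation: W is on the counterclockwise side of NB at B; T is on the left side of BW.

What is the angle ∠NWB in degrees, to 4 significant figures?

44.17°

N is at the origin; NB runs at -3.4° with length 50.5, so B = 50.5·(cos -3.4°, sin -3.4°) = (50.41, -2.995). ∠NBW = 106.5°, so BW runs at -3.4° + (180° − 106.5°) = 70.10° from the x-axis; with |BW| = 35.5, W = B + 35.5·(cos 70.10°, sin 70.10°) = (62.49, 30.39). Then cos ∠NWB = WN·WB / (|WN||WB|), giving 44.17°.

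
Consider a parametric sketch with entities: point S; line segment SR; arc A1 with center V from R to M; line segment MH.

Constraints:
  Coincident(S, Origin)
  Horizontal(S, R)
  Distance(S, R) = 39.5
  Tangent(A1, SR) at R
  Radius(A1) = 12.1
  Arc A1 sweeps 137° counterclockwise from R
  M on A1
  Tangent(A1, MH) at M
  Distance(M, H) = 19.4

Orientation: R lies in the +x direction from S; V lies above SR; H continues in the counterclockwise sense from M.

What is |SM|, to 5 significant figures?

52.145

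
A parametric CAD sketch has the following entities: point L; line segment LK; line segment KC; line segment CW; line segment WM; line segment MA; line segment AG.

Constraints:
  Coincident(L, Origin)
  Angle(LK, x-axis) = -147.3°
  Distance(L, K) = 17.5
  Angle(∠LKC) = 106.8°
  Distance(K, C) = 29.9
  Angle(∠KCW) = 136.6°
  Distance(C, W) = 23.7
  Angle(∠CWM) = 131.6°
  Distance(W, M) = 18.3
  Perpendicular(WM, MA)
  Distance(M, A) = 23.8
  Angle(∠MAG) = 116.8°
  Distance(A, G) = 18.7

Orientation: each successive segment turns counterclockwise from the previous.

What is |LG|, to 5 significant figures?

19.912

WM ⟂ MA, so MA runs at 107.70°; with |MA| = 23.8, A = (24.041, -22.073). ∠MAG = 116.8° gives AG at 170.90° from the x-axis; with |AG| = 18.7, G = (5.5765, -19.115). Then |LG| = |G − L| = 19.912.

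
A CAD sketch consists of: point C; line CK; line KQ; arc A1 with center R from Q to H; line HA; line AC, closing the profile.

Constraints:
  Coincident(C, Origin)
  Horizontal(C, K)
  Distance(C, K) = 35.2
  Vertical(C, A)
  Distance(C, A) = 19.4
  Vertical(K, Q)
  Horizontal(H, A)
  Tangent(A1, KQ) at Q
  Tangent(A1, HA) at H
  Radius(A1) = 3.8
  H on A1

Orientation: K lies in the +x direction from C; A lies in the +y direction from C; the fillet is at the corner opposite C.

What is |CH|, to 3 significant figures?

36.9

C is at the origin; C and K share the same y with |CK| = 35.2 and K on the +x side, so K = (35.2, 0.00). C and A share the same x with |CA| = 19.4 and A on the +y side, so A = (0.00, 19.4). The virtual corner opposite C is at (35.2, 19.4). Since A1 is tangent to KQ there, RQ ⟂ KQ and A1 meets HA tangentially, so RH is at right angles to HA, with radius 3.8, so the center R sits 3.8 in from both sides at R = (31.4, 15.6). That places the tangent points at Q = (35.2, 15.6) on KQ and H = (31.4, 19.4) on HA. Then |CH| = |H − C| = 36.9.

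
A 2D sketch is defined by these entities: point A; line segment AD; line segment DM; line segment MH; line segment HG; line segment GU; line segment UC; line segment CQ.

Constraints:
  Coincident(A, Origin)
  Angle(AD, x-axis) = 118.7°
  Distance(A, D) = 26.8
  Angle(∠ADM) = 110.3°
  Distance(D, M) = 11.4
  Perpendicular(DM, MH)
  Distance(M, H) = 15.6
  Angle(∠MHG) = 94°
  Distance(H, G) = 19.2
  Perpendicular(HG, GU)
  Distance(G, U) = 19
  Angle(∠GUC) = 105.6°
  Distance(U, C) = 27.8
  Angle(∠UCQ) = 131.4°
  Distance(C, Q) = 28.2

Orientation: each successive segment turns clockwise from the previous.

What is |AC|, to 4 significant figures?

45.03

HG is perpendicular to GU, so GU runs at 143.0°; with |GU| = 19.0, U = (-20.35, 17.98). ∠GUC = 105.6° gives UC at 68.60° from the x-axis; with |UC| = 27.8, C = (-10.20, 43.86). Then |AC| = |C − A| = 45.03.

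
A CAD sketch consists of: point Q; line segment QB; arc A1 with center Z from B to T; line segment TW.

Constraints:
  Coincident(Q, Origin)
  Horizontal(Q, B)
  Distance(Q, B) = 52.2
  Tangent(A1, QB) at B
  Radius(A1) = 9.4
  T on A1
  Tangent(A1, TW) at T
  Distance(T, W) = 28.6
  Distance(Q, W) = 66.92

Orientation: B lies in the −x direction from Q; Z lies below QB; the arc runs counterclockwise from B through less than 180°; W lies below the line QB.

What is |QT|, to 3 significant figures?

62.4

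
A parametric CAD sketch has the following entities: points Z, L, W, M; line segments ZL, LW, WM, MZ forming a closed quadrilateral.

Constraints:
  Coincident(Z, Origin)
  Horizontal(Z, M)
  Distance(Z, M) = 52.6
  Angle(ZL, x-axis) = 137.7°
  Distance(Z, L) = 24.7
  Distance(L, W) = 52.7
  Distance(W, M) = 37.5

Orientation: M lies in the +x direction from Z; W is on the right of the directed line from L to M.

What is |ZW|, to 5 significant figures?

28.002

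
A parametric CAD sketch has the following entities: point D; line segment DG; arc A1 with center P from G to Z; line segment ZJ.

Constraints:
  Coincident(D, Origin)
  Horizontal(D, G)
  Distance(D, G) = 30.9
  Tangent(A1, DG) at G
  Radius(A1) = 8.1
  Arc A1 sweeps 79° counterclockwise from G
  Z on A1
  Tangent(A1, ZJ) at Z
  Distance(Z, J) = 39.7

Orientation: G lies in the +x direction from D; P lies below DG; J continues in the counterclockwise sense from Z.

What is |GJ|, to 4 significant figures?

48.10

D is at the origin; DG is horizontal with |DG| = 30.9 and G on the +x side, so G = (30.90, 0.000). A1 meets DG tangentially, so PG is at right angles to DG, so P = G + (0, -8.1) = (30.90, -8.100). On A1, G sits at bearing 90° from P; a 79° counterclockwise sweep puts Z at bearing 169°, so Z = P + 8.1·(cos 169°, sin 169°) = (22.95, -6.554). A1 meets ZJ tangentially, so PZ is at right angles to ZJ, so ZJ runs along (−sin 169°, cos 169°); with |ZJ| = 39.7, J = (15.37, -45.53). Then |GJ| = |J − G| = 48.10.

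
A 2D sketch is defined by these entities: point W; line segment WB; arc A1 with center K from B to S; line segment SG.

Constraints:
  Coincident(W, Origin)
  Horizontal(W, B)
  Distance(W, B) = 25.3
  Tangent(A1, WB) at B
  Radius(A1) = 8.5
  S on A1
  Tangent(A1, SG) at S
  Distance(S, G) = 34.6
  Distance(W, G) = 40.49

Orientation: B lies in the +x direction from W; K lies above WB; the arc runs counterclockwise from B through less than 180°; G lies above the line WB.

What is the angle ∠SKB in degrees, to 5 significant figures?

132.74°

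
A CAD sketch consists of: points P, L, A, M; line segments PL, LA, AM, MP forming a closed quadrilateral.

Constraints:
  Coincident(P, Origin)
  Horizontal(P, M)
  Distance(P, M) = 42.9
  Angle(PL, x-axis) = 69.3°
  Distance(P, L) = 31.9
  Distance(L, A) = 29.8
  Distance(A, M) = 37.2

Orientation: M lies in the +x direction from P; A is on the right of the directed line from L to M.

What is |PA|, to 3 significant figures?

5.73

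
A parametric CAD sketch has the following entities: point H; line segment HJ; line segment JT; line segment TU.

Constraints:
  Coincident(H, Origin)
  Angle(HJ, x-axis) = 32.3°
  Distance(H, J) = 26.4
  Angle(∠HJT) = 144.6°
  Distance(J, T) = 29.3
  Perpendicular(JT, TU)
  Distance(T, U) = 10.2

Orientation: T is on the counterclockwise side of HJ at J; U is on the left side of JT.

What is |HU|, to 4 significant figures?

51.07

∠HJT = 144.6°, so JT runs at 32.3° + (180° − 144.6°) = 67.70° from the x-axis; with |JT| = 29.3, T = J + 29.3·(cos 67.70°, sin 67.70°) = (33.43, 41.22). JT is perpendicular to TU; with |TU| = 10.2 on the left of JT, U = T + 10.2·(-0.9252, 0.3795) = (24.00, 45.09). Then |HU| = |U − H| = 51.07.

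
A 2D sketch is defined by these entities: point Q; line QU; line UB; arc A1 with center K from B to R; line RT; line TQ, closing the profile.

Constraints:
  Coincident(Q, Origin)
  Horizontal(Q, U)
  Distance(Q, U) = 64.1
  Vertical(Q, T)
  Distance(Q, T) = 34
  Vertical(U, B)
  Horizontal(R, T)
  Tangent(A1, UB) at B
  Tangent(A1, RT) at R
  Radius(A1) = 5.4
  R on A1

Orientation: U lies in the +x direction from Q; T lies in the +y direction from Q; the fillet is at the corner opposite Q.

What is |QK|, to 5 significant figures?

65.297

Q is at the origin; QU is horizontal with |QU| = 64.1 and U on the +x side, so U = (64.100, 0.0000). Q and T share the same x with |QT| = 34.0 and T on the +y side, so T = (0.0000, 34.000). The virtual corner opposite Q is at (64.100, 34.000). A1 meets UB tangentially, so KB is at right angles to UB and since A1 is tangent to RT there, KR ⟂ RT, with radius 5.4, so the center K sits 5.4 in from both sides at K = (58.700, 28.600). Then |QK| = |K − Q| = 65.297.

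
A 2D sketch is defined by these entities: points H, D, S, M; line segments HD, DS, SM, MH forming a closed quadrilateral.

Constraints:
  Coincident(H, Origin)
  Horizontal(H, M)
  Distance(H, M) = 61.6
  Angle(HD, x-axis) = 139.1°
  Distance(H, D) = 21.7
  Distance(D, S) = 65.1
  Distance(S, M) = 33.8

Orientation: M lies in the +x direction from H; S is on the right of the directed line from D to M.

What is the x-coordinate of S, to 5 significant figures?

36.938

Checks: |DS| = 65.10 ✓; |SM| = 33.80 ✓.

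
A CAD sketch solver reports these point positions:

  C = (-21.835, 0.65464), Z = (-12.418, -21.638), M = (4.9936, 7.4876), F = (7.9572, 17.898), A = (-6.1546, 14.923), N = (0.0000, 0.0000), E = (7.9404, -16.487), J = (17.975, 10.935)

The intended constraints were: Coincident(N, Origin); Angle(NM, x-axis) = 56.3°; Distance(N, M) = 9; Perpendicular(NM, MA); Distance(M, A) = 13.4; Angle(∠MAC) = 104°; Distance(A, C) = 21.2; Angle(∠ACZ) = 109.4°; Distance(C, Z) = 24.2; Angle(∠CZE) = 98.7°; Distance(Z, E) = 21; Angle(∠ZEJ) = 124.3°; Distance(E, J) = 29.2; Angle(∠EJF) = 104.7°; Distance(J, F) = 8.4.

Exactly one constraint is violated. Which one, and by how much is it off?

Distance(J, F) = 8.4 — off by 3.80.

N = (0.00, 0.00) ✓; NM at 56.30° ✓; |NM| = 9.000 ✓; ∠(NM, MA) = 90.00° ✓; |MA| = 13.40 ✓; ∠MAC = 104.0° ✓; |AC| = 21.20 ✓; ∠ACZ = 109.4° ✓; |CZ| = 24.20 ✓; ∠CZE = 98.70° ✓; |ZE| = 21.00 ✓; ∠ZEJ = 124.3° ✓; |EJ| = 29.20 ✓; ∠EJF = 104.7° ✓; |JF| = 12.20 ✗.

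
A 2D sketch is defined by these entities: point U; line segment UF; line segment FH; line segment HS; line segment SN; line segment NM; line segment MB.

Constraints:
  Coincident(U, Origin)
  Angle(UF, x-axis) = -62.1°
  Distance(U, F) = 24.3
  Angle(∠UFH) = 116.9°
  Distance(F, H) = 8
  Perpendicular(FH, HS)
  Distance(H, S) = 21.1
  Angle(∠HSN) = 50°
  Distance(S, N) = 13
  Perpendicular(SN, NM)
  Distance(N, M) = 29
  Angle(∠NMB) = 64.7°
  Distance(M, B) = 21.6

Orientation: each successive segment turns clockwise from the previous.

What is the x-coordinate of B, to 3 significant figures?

-11.7

U is at the origin; UF runs at -62.1° with length 24.3, so F = (11.4, -21.5). ∠UFH = 116.9° gives FH at -125° from the x-axis; with |FH| = 8.0, H = (6.76, -28.0). The perpendicularity gives HS at right angles to FH, so HS runs at 145°; with |HS| = 21.1, S = (-10.5, -15.8). ∠HSN = 50.0° gives SN at 14.8° from the x-axis; with |SN| = 13.0, N = (2.09, -12.5). SN ⟂ NM, so NM runs at -75.2°; with |NM| = 29.0, M = (9.49, -40.6). ∠NMB = 64.7° gives MB at 170° from the x-axis; with |MB| = 21.6, B = (-11.7, -36.6). So B.x = -11.7.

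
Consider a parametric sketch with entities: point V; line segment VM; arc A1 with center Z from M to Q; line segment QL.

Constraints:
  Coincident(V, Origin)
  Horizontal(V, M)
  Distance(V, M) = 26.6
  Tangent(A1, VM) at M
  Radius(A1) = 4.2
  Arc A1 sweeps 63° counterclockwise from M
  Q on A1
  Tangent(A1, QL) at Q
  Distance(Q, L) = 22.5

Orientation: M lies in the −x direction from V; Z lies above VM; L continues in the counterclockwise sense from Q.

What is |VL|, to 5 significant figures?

25.670

On A1, M sits at bearing -90° from Z; a 63° counterclockwise sweep puts Q at bearing -27°, so Q = Z + 4.2·(cos -27°, sin -27°) = (-22.858, 2.2932). The tangent condition forces ZQ to be normal to QL, so QL runs along (−sin -27°, cos -27°); with |QL| = 22.5, L = (-12.643, 22.341). Then |VL| = |L − V| = 25.670.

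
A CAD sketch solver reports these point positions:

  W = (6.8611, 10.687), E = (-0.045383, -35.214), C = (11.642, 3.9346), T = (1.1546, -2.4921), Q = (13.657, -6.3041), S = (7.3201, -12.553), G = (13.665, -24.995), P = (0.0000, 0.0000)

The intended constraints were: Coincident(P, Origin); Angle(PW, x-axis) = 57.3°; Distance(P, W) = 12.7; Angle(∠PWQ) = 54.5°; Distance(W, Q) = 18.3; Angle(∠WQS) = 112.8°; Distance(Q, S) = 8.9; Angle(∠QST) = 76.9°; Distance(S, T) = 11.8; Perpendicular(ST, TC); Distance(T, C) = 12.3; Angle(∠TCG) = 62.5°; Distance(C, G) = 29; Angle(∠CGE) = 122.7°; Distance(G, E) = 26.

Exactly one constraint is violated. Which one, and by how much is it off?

Distance(G, E) = 26 — off by 8.90.

P = (0.00, 0.00) ✓; PW at 57.30° ✓; |PW| = 12.70 ✓; ∠PWQ = 54.50° ✓; |WQ| = 18.30 ✓; ∠WQS = 112.8° ✓; |QS| = 8.900 ✓; ∠QST = 76.90° ✓; |ST| = 11.80 ✓; ∠(ST, TC) = 90.00° ✓; |TC| = 12.30 ✓; ∠TCG = 62.50° ✓; |CG| = 29.00 ✓; ∠CGE = 122.7° ✓; |GE| = 17.10 ✗.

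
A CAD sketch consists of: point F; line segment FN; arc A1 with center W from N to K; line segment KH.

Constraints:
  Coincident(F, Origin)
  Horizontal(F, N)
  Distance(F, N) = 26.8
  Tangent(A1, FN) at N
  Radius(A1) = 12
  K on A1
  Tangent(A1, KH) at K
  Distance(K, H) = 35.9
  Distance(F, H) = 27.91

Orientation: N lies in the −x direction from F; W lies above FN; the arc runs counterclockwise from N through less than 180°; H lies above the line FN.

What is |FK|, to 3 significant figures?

19.1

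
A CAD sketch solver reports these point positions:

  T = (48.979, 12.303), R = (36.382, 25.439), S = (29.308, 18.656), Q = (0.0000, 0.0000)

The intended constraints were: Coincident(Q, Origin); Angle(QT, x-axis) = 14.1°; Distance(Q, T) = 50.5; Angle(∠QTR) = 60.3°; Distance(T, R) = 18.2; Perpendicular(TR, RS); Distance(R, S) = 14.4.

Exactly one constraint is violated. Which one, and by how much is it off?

Distance(R, S) = 14.4 — off by 4.60.

Q = (0.00, 0.00) ✓; QT at 14.10° ✓; |QT| = 50.50 ✓; ∠QTR = 60.30° ✓; |TR| = 18.20 ✓; ∠(TR, RS) = 90.00° ✓; |RS| = 9.801 ✗.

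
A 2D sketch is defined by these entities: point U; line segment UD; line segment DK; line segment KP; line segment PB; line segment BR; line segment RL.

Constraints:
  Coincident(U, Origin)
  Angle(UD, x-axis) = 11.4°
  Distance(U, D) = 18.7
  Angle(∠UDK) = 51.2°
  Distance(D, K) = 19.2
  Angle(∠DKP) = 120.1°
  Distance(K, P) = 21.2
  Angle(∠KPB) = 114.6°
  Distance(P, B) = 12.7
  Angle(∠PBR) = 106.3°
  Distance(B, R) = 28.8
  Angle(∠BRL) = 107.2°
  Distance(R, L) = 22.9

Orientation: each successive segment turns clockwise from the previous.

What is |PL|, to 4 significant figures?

40.32

∠PBR = 106.3° gives BR at 43.60° from the x-axis; with |BR| = 28.8, R = (3.350, 16.80). ∠BRL = 107.2° gives RL at -29.20° from the x-axis; with |RL| = 22.9, L = (23.34, 5.626). Then |PL| = |L − P| = 40.32.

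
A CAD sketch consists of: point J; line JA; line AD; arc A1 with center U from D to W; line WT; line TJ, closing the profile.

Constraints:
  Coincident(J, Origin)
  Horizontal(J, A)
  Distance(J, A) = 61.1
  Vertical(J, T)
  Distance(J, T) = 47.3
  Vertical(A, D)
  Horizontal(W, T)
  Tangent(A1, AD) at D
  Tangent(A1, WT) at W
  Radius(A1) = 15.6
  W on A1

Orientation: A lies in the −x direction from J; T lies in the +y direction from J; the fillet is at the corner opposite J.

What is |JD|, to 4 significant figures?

68.83

J is at the origin; J and A share the same y with |JA| = 61.1 and A on the −x side, so A = (-61.10, 0.000). JT is vertical with |JT| = 47.3 and T on the +y side, so T = (0.000, 47.30). The virtual corner opposite J is at (-61.10, 47.30). A1 meets AD tangentially, so UD is at right angles to AD and A1 meets WT tangentially, so UW is at right angles to WT, with radius 15.6, so the center U sits 15.6 in from both sides at U = (-45.50, 31.70). That places the tangent points at D = (-61.10, 31.70) on AD and W = (-45.50, 47.30) on WT. Then |JD| = |D − J| = 68.83.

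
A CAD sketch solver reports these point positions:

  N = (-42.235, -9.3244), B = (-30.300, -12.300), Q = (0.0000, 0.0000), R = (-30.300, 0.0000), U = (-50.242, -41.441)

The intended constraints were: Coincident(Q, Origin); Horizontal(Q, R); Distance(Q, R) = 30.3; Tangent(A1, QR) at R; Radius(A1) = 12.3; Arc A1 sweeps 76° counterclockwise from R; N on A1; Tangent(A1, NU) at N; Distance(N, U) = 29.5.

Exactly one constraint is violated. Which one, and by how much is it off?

Distance(N, U) = 29.5 — off by 3.60.

Q = (0.00, 0.00) ✓; Q.y = 0.00, R.y = 0.00 ✓; |QR| = 30.30 ✓; ∠(BR, RQ) = 90.00° ✓; |BR| = 12.30 ✓; bearing(B→N) − bearing(B→R) = 76.00° ✓; |BN| = 12.30 ✓; ∠(BN, NU) = 90.00° ✓; |NU| = 33.10 ✗.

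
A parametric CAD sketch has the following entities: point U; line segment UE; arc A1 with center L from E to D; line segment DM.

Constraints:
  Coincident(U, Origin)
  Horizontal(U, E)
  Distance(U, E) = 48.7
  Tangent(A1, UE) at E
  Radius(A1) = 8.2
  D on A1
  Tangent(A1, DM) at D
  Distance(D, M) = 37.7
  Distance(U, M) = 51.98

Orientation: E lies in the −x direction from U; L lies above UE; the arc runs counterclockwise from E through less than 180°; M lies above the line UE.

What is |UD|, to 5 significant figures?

41.248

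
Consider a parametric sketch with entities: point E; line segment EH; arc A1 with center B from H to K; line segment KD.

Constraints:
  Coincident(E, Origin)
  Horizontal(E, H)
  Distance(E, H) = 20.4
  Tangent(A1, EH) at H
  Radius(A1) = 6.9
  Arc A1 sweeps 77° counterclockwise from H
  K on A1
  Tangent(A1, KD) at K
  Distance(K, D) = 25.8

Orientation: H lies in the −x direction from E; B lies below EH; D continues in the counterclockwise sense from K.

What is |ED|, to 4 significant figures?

44.87

E is at the origin; E and H share the same y with |EH| = 20.4 and H on the −x side, so H = (-20.40, 0.000). Tangency of A1 to EH means the radius BH is perpendicular to EH, so B = H + (0, -6.9) = (-20.40, -6.900). On A1, H sits at bearing 90° from B; a 77° counterclockwise sweep puts K at bearing 167°, so K = B + 6.9·(cos 167°, sin 167°) = (-27.12, -5.348). The tangent condition forces BK to be normal to KD, so KD runs along (−sin 167°, cos 167°); with |KD| = 25.8, D = (-32.93, -30.49). Then |ED| = |D − E| = 44.87.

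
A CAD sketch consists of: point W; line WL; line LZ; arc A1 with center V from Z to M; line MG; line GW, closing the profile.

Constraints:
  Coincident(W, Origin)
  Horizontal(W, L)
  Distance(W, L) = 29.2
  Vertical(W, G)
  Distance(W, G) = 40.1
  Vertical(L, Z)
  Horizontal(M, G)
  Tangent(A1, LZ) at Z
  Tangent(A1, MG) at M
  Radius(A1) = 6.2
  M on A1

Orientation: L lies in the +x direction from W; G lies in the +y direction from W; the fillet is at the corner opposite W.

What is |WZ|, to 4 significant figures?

44.74

W is at the origin; W and L share the same y with |WL| = 29.2 and L on the +x side, so L = (29.20, 0.000). W and G share the same x with |WG| = 40.1 and G on the +y side, so G = (0.000, 40.10). The virtual corner opposite W is at (29.20, 40.10). Since A1 is tangent to LZ there, VZ ⟂ LZ and tangency of A1 to MG means the radius VM is perpendicular to MG, with radius 6.2, so the center V sits 6.2 in from both sides at V = (23.00, 33.90). That places the tangent points at Z = (29.20, 33.90) on LZ and M = (23.00, 40.10) on MG. Then |WZ| = |Z − W| = 44.74.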